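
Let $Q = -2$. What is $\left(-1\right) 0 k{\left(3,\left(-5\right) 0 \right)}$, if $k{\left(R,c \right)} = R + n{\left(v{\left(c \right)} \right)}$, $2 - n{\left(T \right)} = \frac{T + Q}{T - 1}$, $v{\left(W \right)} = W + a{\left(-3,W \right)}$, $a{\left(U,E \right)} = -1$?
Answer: $0$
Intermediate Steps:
$v{\left(W \right)} = -1 + W$ ($v{\left(W \right)} = W - 1 = -1 + W$)
$n{\left(T \right)} = 2 - \frac{-2 + T}{-1 + T}$ ($n{\left(T \right)} = 2 - \frac{T - 2}{T - 1} = 2 - \frac{-2 + T}{-1 + T}$)
$k{\left(R,c \right)} = R + \frac{-1 + c}{-2 + c}$ ($k{\left(R,c \right)} = R + \frac{-1 + c}{-1 + \left(-1 + c\right)} = R + \frac{-1 + c}{-2 + c}$)
$\left(-1\right) 0 k{\left(3,\left(-5\right) 0 \right)} = \left(-1\right) 0 \frac{-1 - 0 + 3 \left(-2 - 0\right)}{-2 - 0} = 0 \frac{-1 + 0 + 3 \left(-2 + 0\right)}{-2 + 0} = 0 \frac{-1 + 0 + 3 \left(-2\right)}{-2} = 0 \left(- \frac{-1 + 0 - 6}{2}\right) = 0 \left(\left(- \frac{1}{2}\right) \left(-7\right)\right) = 0 \cdot \frac{7}{2} = 0$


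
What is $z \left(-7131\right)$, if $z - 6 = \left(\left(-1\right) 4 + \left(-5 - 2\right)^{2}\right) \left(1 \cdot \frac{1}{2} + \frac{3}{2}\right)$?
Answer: $-684576$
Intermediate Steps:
$z = 96$ ($z = 6 + \left(\left(-1\right) 4 + \left(-5 - 2\right)^{2}\right) \left(1 \cdot \frac{1}{2} + \frac{3}{2}\right) = 6 + \left(-4 + \left(-7\right)^{2}\right) \left(1 \cdot \frac{1}{2} + 3 \cdot \frac{1}{2}\right) = 6 + \left(-4 + 49\right) \left(\frac{1}{2} + \frac{3}{2}\right) = 6 + 45 \cdot 2 = 6 + 90 = 96$)
$z \left(-7131\right) = 96 \left(-7131\right) = -684576$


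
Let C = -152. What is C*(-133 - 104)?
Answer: 36024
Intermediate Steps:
C*(-133 - 104) = -152*(-133 - 104) = -152*(-237) = 36024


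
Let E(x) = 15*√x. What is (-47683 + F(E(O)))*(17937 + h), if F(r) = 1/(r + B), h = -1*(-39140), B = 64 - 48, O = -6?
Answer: 171231*(-238415*√6 + 254309*I)/(-16*I + 15*√6) ≈ -2.7216e+9 - 1305.8*I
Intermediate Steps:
B = 16
h = 39140
F(r) = 1/(16 + r) (F(r) = 1/(r + 16) = 1/(16 + r))
(-47683 + F(E(O)))*(17937 + h) = (-47683 + 1/(16 + 15*√(-6)))*(17937 + 39140) = (-47683 + 1/(16 + 15*(I*√6)))*57077 = (-47683 + 1/(16 + 15*I*√6))*57077 = -2721602591 + 57077/(16 + 15*I*√6)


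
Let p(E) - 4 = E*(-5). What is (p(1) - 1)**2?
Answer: 4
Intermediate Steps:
p(E) = 4 - 5*E (p(E) = 4 + E*(-5) = 4 - 5*E)
(p(1) - 1)**2 = ((4 - 5*1) - 1)**2 = ((4 - 5) - 1)**2 = (-1 - 1)**2 = (-2)**2 = 4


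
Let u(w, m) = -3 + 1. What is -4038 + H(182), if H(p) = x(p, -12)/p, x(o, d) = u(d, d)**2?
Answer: -367456/91 ≈ -4038.0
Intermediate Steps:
u(w, m) = -2
x(o, d) = 4 (x(o, d) = (-2)**2 = 4)
H(p) = 4/p
-4038 + H(182) = -4038 + 4/182 = -4038 + 4*(1/182) = -4038 + 2/91 = -367456/91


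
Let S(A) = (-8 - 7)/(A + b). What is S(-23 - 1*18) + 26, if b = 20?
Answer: 187/7 ≈ 26.714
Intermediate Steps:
S(A) = -15/(20 + A) (S(A) = (-8 - 7)/(A + 20) = -15/(20 + A))
S(-23 - 1*18) + 26 = -15/(20 + (-23 - 1*18)) + 26 = -15/(20 + (-23 - 18)) + 26 = -15/(20 - 41) + 26 = -15/(-21) + 26 = -15*(-1/21) + 26 = 5/7 + 26 = 187/7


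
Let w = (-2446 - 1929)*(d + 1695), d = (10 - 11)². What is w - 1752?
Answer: -7421752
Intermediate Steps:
d = 1 (d = (-1)² = 1)
w = -7420000 (w = (-2446 - 1929)*(1 + 1695) = -4375*1696 = -7420000)
w - 1752 = -7420000 - 1752 = -7421752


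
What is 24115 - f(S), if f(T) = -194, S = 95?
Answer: 24309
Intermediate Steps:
24115 - f(S) = 24115 - 1*(-194) = 24115 + 194 = 24309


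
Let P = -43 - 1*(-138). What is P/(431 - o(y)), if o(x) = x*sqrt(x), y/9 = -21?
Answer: 8189/1387406 - 10773*I*sqrt(21)/1387406 ≈ 0.0059024 - 0.035583*I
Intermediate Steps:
y = -189 (y = 9*(-21) = -189)
o(x) = x**(3/2)
P = 95 (P = -43 + 138 = 95)
P/(431 - o(y)) = 95/(431 - (-189)**(3/2)) = 95/(431 - (-567)*I*sqrt(21)) = 95/(431 + 567*I*sqrt(21))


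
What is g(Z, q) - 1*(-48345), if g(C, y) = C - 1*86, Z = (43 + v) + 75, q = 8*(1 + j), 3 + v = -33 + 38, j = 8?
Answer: 48379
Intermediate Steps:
v = 2 (v = -3 + (-33 + 38) = -3 + 5 = 2)
q = 72 (q = 8*(1 + 8) = 8*9 = 72)
Z = 120 (Z = (43 + 2) + 75 = 45 + 75 = 120)
g(C, y) = -86 + C (g(C, y) = C - 86 = -86 + C)
g(Z, q) - 1*(-48345) = (-86 + 120) - 1*(-48345) = 34 + 48345 = 48379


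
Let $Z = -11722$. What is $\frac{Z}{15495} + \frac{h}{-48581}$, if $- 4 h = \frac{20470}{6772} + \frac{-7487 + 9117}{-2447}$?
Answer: $- \frac{18873051263534801}{24948184387605960} \approx -0.75649$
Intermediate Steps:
$h = - \frac{19525865}{33142168}$ ($h = - \frac{\frac{20470}{6772} + \frac{-7487 + 9117}{-2447}}{4} = - \frac{20470 \cdot \frac{1}{6772} + 1630 \left(- \frac{1}{2447}\right)}{4} = - \frac{\frac{10235}{3386} - \frac{1630}{2447}}{4} = \left(- \frac{1}{4}\right) \frac{19525865}{8285542} = - \frac{19525865}{33142168} \approx -0.58916$)
$\frac{Z}{15495} + \frac{h}{-48581} = - \frac{11722}{15495} - \frac{19525865}{33142168 \left(-48581\right)} = \left(-11722\right) \frac{1}{15495} - - \frac{19525865}{1610079663608} = - \frac{11722}{15495} + \frac{19525865}{1610079663608} = - \frac{18873051263534801}{24948184387605960}$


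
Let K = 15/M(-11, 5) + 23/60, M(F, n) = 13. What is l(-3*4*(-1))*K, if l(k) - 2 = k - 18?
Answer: -1199/195 ≈ -6.1487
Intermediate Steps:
l(k) = -16 + k (l(k) = 2 + (k - 18) = 2 + (-18 + k) = -16 + k)
K = 1199/780 (K = 15/13 + 23/60 = 1199/780 ≈ 1.5372)
l(-3*4*(-1))*K = (-16 - 3*4*(-1))*(1199/780) = (-16 - 12*(-1))*(1199/780) = (-16 + 12)*(1199/780) = -4*1199/780 = -1199/195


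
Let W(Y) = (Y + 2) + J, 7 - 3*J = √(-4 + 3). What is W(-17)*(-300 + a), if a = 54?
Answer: 3116 + 82*I ≈ 3116.0 + 82.0*I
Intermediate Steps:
J = 7/3 - I/3 (J = 7/3 - √(-4 + 3)/3 = 7/3 - I/3 ≈ 2.3333 - 0.33333*I)
W(Y) = 13/3 + Y - I/3 (W(Y) = (Y + 2) + (7/3 - I/3) = (2 + Y) + (7/3 - I/3) = 13/3 + Y - I/3)
W(-17)*(-300 + a) = (13/3 - 17 - I/3)*(-300 + 54) = (-38/3 - I/3)*(-246) = 3116 + 82*I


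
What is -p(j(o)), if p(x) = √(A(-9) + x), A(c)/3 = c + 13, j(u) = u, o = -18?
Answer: -I*√6 ≈ -2.4495*I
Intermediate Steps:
A(c) = 39 + 3*c (A(c) = 3*(c + 13) = 3*(13 + c) = 39 + 3*c)
p(x) = √(12 + x) (p(x) = √((39 + 3*(-9)) + x) = √((39 - 27) + x) = √(12 + x))
-p(j(o)) = -√(12 - 18) = -√(-6) = -I*√6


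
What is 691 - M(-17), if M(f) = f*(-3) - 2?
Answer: 642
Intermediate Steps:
M(f) = -2 - 3*f (M(f) = -3*f - 2 = -2 - 3*f)
691 - M(-17) = 691 - (-2 - 3*(-17)) = 691 - (-2 + 51) = 691 - 1*49 = 691 - 49 = 642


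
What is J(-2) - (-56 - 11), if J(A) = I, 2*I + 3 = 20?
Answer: 151/2 ≈ 75.500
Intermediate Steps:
I = 17/2 (I = -3/2 + (1/2)*20 = -3/2 + 10 = 17/2 ≈ 8.5000)
J(A) = 17/2
J(-2) - (-56 - 11) = 17/2 - (-56 - 11) = 17/2 - 1*(-67) = 17/2 + 67 = 151/2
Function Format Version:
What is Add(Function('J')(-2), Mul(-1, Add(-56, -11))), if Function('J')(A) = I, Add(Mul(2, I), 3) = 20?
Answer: Rational(151, 2) ≈ 75.500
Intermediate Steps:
I = Rational(17, 2) (I = Add(Rational(-3, 2), Mul(Rational(1, 2), 20)) = Add(Rational(-3, 2), 10) = Rational(17, 2) ≈ 8.5000)
Function('J')(A) = Rational(17, 2)
Add(Function('J')(-2), Mul(-1, Add(-56, -11))) = Add(Rational(17, 2), Mul(-1, Add(-56, -11))) = Add(Rational(17, 2), Mul(-1, -67)) = Add(Rational(17, 2), 67) = Rational(151, 2)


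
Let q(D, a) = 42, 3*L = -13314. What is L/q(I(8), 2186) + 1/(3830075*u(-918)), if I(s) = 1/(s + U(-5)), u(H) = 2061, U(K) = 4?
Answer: -834109903424/7893784575 ≈ -105.67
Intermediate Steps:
L = -4438 (L = (1/3)*(-13314) = -4438)
I(s) = 1/(4 + s) (I(s) = 1/(s + 4) = 1/(4 + s))
L/q(I(8), 2186) + 1/(3830075*u(-918)) = -4438/42 + 1/(3830075*2061) = -4438*1/42 + (1/3830075)*(1/2061) = -317/3 + 1/7893784575 = -834109903424/7893784575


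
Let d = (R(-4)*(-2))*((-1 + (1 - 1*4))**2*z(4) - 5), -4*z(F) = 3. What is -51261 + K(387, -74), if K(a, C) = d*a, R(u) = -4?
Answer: -103893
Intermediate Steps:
z(F) = -3/4 (z(F) = -1/4*3 = -3/4)
d = -136 (d = (-4*(-2))*((-1 + (1 - 1*4))**2*(-3/4) - 5) = 8*((-1 + (1 - 4))**2*(-3/4) - 5) = 8*((-1 - 3)**2*(-3/4) - 5) = 8*((-4)**2*(-3/4) - 5) = 8*(16*(-3/4) - 5) = 8*(-12 - 5) = 8*(-17) = -136)
K(a, C) = -136*a
-51261 + K(387, -74) = -51261 - 136*387 = -51261 - 52632 = -103893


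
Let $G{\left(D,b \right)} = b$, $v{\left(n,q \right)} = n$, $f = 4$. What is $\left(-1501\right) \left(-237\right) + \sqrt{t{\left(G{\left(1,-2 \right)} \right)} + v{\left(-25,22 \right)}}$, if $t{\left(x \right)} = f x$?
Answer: $355737 + i \sqrt{33} \approx 3.5574 \cdot 10^{5} + 5.7446 i$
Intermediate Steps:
$t{\left(x \right)} = 4 x$
$\left(-1501\right) \left(-237\right) + \sqrt{t{\left(G{\left(1,-2 \right)} \right)} + v{\left(-25,22 \right)}} = \left(-1501\right) \left(-237\right) + \sqrt{4 \left(-2\right) - 25} = 355737 + \sqrt{-8 - 25} = 355737 + \sqrt{-33} = 355737 + i \sqrt{33}$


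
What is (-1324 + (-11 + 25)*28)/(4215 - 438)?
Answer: -932/3777 ≈ -0.24676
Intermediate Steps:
(-1324 + (-11 + 25)*28)/(4215 - 438) = (-1324 + 14*28)/3777 = (-1324 + 392)*(1/3777) = -932*1/3777 = -932/3777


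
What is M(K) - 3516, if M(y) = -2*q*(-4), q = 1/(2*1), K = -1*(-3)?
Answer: -3512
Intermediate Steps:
K = 3
q = ½ (q = 1/2 = ½ ≈ 0.50000)
M(y) = 4 (M(y) = -2*½*(-4) = -1*(-4) = 4)
M(K) - 3516 = 4 - 3516 = -3512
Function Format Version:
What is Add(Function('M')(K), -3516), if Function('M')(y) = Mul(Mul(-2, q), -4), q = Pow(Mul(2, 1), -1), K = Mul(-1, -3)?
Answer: -3512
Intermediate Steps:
K = 3
q = Rational(1, 2) (q = Pow(2, -1) = Rational(1, 2) ≈ 0.50000)
Function('M')(y) = 4 (Function('M')(y) = Mul(Mul(-2, Rational(1, 2)), -4) = Mul(-1, -4) = 4)
Add(Function('M')(K), -3516) = Add(4, -3516) = -3512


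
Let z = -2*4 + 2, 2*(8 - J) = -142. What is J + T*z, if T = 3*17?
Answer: -227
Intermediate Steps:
J = 79 (J = 8 - ½*(-142) = 8 + 71 = 79)
T = 51
z = -6 (z = -8 + 2 = -6)
J + T*z = 79 + 51*(-6) = 79 - 306 = -227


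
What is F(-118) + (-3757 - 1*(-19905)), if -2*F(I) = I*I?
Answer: 9186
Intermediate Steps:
F(I) = -I²/2 (F(I) = -I*I/2 = -I²/2)
F(-118) + (-3757 - 1*(-19905)) = -½*(-118)² + (-3757 - 1*(-19905)) = -½*13924 + (-3757 + 19905) = -6962 + 16148 = 9186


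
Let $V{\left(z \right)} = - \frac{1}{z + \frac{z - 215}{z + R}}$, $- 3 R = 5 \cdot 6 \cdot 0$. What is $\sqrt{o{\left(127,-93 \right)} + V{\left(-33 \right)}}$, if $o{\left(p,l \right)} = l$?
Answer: $\frac{2 i \sqrt{19545}}{29} \approx 9.6416 i$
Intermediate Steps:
$R = 0$ ($R = - \frac{5 \cdot 6 \cdot 0}{3} = - \frac{30 \cdot 0}{3} = \left(- \frac{1}{3}\right) 0 = 0$)
$V{\left(z \right)} = - \frac{1}{z + \frac{-215 + z}{z}}$ ($V{\left(z \right)} = - \frac{1}{z + \frac{z - 215}{z + 0}} = - \frac{1}{z + \frac{-215 + z}{z}}$)
$\sqrt{o{\left(127,-93 \right)} + V{\left(-33 \right)}} = \sqrt{-93 - - \frac{33}{-215 - 33 + \left(-33\right)^{2}}} = \sqrt{-93 - - \frac{33}{-215 - 33 + 1089}} = \sqrt{-93 - - \frac{33}{841}} = \sqrt{-93 - \left(-33\right) \frac{1}{841}} = \sqrt{-93 + \frac{33}{841}} = \sqrt{- \frac{78180}{841}} = \frac{2 i \sqrt{19545}}{29}$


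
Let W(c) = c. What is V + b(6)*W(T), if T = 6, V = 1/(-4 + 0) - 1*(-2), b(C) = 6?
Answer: 151/4 ≈ 37.750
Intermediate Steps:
V = 7/4 (V = 1/(-4) + 2 = -¼ + 2 = 7/4 ≈ 1.7500)
V + b(6)*W(T) = 7/4 + 6*6 = 7/4 + 36 = 151/4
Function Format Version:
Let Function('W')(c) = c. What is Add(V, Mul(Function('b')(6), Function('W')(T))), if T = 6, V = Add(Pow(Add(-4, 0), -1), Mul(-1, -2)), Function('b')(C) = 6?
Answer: Rational(151, 4) ≈ 37.750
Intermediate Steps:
V = Rational(7, 4) (V = Add(Pow(-4, -1), 2) = Add(Rational(-1, 4), 2) = Rational(7, 4) ≈ 1.7500)
Add(V, Mul(Function('b')(6), Function('W')(T))) = Add(Rational(7, 4), Mul(6, 6)) = Add(Rational(7, 4), 36) = Rational(151, 4)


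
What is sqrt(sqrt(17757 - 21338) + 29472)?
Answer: sqrt(29472 + I*sqrt(3581)) ≈ 171.67 + 0.174*I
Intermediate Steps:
sqrt(sqrt(17757 - 21338) + 29472) = sqrt(sqrt(-3581) + 29472) = sqrt(I*sqrt(3581) + 29472) = sqrt(29472 + I*sqrt(3581))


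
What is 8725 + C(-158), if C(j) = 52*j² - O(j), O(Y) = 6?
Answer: 1306847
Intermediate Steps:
C(j) = -6 + 52*j² (C(j) = 52*j² - 1*6 = 52*j² - 6 = -6 + 52*j²)
8725 + C(-158) = 8725 + (-6 + 52*(-158)²) = 8725 + (-6 + 52*24964) = 8725 + (-6 + 1298128) = 8725 + 1298122 = 1306847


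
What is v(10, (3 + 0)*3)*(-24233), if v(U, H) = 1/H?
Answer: -24233/9 ≈ -2692.6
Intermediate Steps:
v(10, (3 + 0)*3)*(-24233) = -24233/((3 + 0)*3) = -24233/(3*3) = -24233/9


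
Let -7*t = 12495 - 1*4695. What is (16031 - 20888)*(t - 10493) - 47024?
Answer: 394306939/7 ≈ 5.6330e+7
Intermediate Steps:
t = -7800/7 (t = -(12495 - 1*4695)/7 = -(12495 - 4695)/7 = -⅐*7800 = -7800/7 ≈ -1114.3)
(16031 - 20888)*(t - 10493) - 47024 = (16031 - 20888)*(-7800/7 - 10493) - 47024 = -4857*(-81251/7) - 47024 = 394636107/7 - 47024 = 394306939/7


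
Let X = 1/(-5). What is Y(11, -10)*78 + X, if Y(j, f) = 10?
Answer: 3899/5 ≈ 779.80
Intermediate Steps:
X = -⅕ ≈ -0.20000
Y(11, -10)*78 + X = 10*78 - ⅕ = 780 - ⅕ = 3899/5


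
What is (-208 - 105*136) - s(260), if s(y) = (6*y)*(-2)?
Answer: -11368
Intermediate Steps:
s(y) = -12*y
(-208 - 105*136) - s(260) = (-208 - 105*136) - (-12)*260 = (-208 - 14280) - 1*(-3120) = -14488 + 3120 = -11368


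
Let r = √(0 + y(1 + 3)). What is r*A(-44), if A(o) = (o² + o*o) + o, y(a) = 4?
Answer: 7656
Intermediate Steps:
A(o) = o + 2*o² (A(o) = (o² + o²) + o = 2*o² + o = o + 2*o²)
r = 2 (r = √(0 + 4) = √4 = 2)
r*A(-44) = 2*(-44*(1 + 2*(-44))) = 2*(-44*(1 - 88)) = 2*(-44*(-87)) = 2*3828 = 7656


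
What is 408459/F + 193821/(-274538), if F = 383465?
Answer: 37813947177/105275714170 ≈ 0.35919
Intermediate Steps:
408459/F + 193821/(-274538) = 408459/383465 + 193821/(-274538) = 408459*(1/383465) + 193821*(-1/274538) = 408459/383465 - 193821/274538 = 37813947177/105275714170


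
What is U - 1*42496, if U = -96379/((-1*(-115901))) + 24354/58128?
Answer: -47717049622041/1122848888 ≈ -42496.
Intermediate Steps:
U = -463277593/1122848888 (U = -96379/115901 + 24354*(1/58128) = -96379*1/115901 + 4059/9688 = -96379/115901 + 4059/9688 = -463277593/1122848888 ≈ -0.41259)
U - 1*42496 = -463277593/1122848888 - 1*42496 = -463277593/1122848888 - 42496 = -47717049622041/1122848888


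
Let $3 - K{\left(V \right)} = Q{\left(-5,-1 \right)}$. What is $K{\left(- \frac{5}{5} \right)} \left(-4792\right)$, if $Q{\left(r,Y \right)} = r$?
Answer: $-38336$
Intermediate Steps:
$K{\left(V \right)} = 8$ ($K{\left(V \right)} = 3 - -5 = 3 + 5 = 8$)
$K{\left(- \frac{5}{5} \right)} \left(-4792\right) = 8 \left(-4792\right) = -38336$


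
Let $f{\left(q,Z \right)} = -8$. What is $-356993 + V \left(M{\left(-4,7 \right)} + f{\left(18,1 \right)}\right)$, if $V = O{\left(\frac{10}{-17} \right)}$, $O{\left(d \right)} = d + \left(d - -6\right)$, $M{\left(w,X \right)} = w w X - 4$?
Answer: $- \frac{6060681}{17} \approx -3.5651 \cdot 10^{5}$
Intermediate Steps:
$M{\left(w,X \right)} = -4 + X w^{2}$ ($M{\left(w,X \right)} = w^{2} X - 4 = X w^{2} - 4 = -4 + X w^{2}$)
$O{\left(d \right)} = 6 + 2 d$ ($O{\left(d \right)} = d + \left(d + 6\right) = d + \left(6 + d\right) = 6 + 2 d$)
$V = \frac{82}{17}$ ($V = 6 + 2 \frac{10}{-17} = 6 + 2 \cdot 10 \left(- \frac{1}{17}\right) = 6 + 2 \left(- \frac{10}{17}\right) = 6 - \frac{20}{17} = \frac{82}{17} \approx 4.8235$)
$-356993 + V \left(M{\left(-4,7 \right)} + f{\left(18,1 \right)}\right) = -356993 + \frac{82 \left(\left(-4 + 7 \left(-4\right)^{2}\right) - 8\right)}{17} = -356993 + \frac{82 \left(\left(-4 + 7 \cdot 16\right) - 8\right)}{17} = -356993 + \frac{82 \left(\left(-4 + 112\right) - 8\right)}{17} = -356993 + \frac{82 \left(108 - 8\right)}{17} = -356993 + \frac{82}{17} \cdot 100 = -356993 + \frac{8200}{17} = - \frac{6060681}{17}$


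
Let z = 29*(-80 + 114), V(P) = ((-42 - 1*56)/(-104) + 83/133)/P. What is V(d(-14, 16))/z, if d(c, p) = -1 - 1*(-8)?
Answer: 10833/47734232 ≈ 0.00022694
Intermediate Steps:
d(c, p) = 7 (d(c, p) = -1 + 8 = 7)
V(P) = 10833/(6916*P) (V(P) = ((-42 - 56)*(-1/104) + 83*(1/133))/P = (-98*(-1/104) + 83/133)/P = (49/52 + 83/133)/P = 10833/(6916*P))
z = 986 (z = 29*34 = 986)
V(d(-14, 16))/z = ((10833/6916)/7)/986 = ((10833/6916)*(⅐))*(1/986) = (10833/48412)*(1/986) = 10833/47734232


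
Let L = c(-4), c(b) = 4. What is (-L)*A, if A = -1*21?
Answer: 84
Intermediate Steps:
L = 4
A = -21
(-L)*A = -1*4*(-21) = -4*(-21) = 84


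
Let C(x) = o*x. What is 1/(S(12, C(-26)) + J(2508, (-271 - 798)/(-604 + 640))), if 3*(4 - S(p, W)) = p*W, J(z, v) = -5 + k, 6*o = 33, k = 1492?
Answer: 1/2063 ≈ 0.00048473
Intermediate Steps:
o = 11/2 (o = (1/6)*33 = 11/2 ≈ 5.5000)
J(z, v) = 1487 (J(z, v) = -5 + 1492 = 1487)
C(x) = 11*x/2
S(p, W) = 4 - W*p/3 (S(p, W) = 4 - p*W/3 = 4 - W*p/3)
1/(S(12, C(-26)) + J(2508, (-271 - 798)/(-604 + 640))) = 1/((4 - 1/3*(11/2)*(-26)*12) + 1487) = 1/((4 - 1/3*(-143)*12) + 1487) = 1/((4 + 572) + 1487) = 1/(576 + 1487) = 1/2063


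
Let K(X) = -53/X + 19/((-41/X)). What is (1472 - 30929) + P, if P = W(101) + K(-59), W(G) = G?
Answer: -70943852/2419 ≈ -29328.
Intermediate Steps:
K(X) = -53/X - 19*X/41 (K(X) = -53/X + 19*(-X/41) = -53/X - 19*X/41)
P = 312631/2419 (P = 101 + (-53/(-59) - 19/41*(-59)) = 101 + (-53*(-1/59) + 1121/41) = 101 + (53/59 + 1121/41) = 101 + 68312/2419 = 312631/2419 ≈ 129.24)
(1472 - 30929) + P = (1472 - 30929) + 312631/2419 = -29457 + 312631/2419 = -70943852/2419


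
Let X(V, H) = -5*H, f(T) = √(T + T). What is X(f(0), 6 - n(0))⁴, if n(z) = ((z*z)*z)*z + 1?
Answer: 390625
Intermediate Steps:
f(T) = √2*√T (f(T) = √(2*T) = √2*√T)
n(z) = 1 + z⁴ (n(z) = (z²*z)*z + 1 = z³*z + 1 = z⁴ + 1 = 1 + z⁴)
X(f(0), 6 - n(0))⁴ = (-5*(6 - (1 + 0⁴)))⁴ = (-5*(6 - (1 + 0)))⁴ = (-5*(6 - 1*1))⁴ = (-5*(6 - 1))⁴ = (-5*5)⁴ = (-25)⁴ = 390625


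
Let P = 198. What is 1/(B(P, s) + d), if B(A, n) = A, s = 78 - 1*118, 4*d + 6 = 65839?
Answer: 4/66625 ≈ 6.0038e-5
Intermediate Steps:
d = 65833/4 (d = -3/2 + (1/4)*65839 = -3/2 + 65839/4 = 65833/4 ≈ 16458.)
s = -40 (s = 78 - 118 = -40)
1/(B(P, s) + d) = 1/(198 + 65833/4) = 1/(66625/4) = 4/66625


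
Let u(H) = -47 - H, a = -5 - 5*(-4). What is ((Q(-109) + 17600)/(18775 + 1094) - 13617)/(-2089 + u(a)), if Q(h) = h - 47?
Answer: 270538729/42738219 ≈ 6.3301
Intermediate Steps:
Q(h) = -47 + h
a = 15 (a = -5 + 20 = 15)
((Q(-109) + 17600)/(18775 + 1094) - 13617)/(-2089 + u(a)) = (((-47 - 109) + 17600)/(18775 + 1094) - 13617)/(-2089 + (-47 - 1*15)) = ((-156 + 17600)/19869 - 13617)/(-2089 + (-47 - 15)) = (17444*(1/19869) - 13617)/(-2089 - 62) = (17444/19869 - 13617)/(-2151) = -270538729/19869*(-1/2151) = 270538729/42738219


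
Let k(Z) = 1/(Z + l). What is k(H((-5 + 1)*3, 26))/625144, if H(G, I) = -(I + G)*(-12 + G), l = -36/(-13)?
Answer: 1/211779552 ≈ 4.7219e-9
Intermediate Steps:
l = 36/13 (l = -36*(-1/13) = 36/13 ≈ 2.7692)
H(G, I) = -(-12 + G)*(G + I) (H(G, I) = -(G + I)*(-12 + G) = -(-12 + G)*(G + I))
k(Z) = 1/(36/13 + Z) (k(Z) = 1/(Z + 36/13) = 1/(36/13 + Z))
k(H((-5 + 1)*3, 26))/625144 = (13/(36 + 13*(-((-5 + 1)*3)² + 12*((-5 + 1)*3) + 12*26 - 1*(-5 + 1)*3*26)))/625144 = (13/(36 + 13*(-(-4*3)² + 12*(-4*3) + 312 - 1*(-4*3)*26)))*(1/625144) = (13/(36 + 13*(-1*(-12)² + 12*(-12) + 312 - 1*(-12)*26)))*(1/625144) = (13/(36 + 13*(-1*144 - 144 + 312 + 312)))*(1/625144) = (13/(36 + 13*(-144 - 144 + 312 + 312)))*(1/625144) = (13/(36 + 13*336))*(1/625144) = (13/(36 + 4368))*(1/625144) = (13/4404)*(1/625144) = 1/211779552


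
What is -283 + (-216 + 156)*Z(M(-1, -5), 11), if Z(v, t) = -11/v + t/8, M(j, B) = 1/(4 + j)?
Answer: 3229/2 ≈ 1614.5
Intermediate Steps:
Z(v, t) = -11/v + t/8 (Z(v, t) = -11/v + t*(1/8) = -11/v + t/8)
-283 + (-216 + 156)*Z(M(-1, -5), 11) = -283 + (-216 + 156)*(-11/(1/(4 - 1)) + (1/8)*11) = -283 - 60*(-11/(1/3) + 11/8) = -283 - 60*(-11/1/3 + 11/8) = -283 - 60*(-11*3 + 11/8) = -283 - 60*(-33 + 11/8) = -283 - 60*(-253/8) = -283 + 3795/2 = 3229/2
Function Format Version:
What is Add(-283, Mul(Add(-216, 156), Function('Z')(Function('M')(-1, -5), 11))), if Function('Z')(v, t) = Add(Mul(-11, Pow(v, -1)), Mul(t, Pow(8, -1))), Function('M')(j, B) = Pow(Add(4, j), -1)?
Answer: Rational(3229, 2) ≈ 1614.5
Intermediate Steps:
Function('Z')(v, t) = Add(Mul(-11, Pow(v, -1)), Mul(Rational(1, 8), t)) (Function('Z')(v, t) = Add(Mul(-11, Pow(v, -1)), Mul(t, Rational(1, 8))) = Add(Mul(-11, Pow(v, -1)), Mul(Rational(1, 8), t)))
Add(-283, Mul(Add(-216, 156), Function('Z')(Function('M')(-1, -5), 11))) = Add(-283, Mul(Add(-216, 156), Add(Mul(-11, Pow(Pow(Add(4, -1), -1), -1)), Mul(Rational(1, 8), 11)))) = Add(-283, Mul(-60, Add(Mul(-11, Pow(Pow(3, -1), -1)), Rational(11, 8)))) = Add(-283, Mul(-60, Add(Mul(-11, Pow(Rational(1, 3), -1)), Rational(11, 8)))) = Add(-283, Mul(-60, Add(Mul(-11, 3), Rational(11, 8)))) = Add(-283, Mul(-60, Add(-33, Rational(11, 8)))) = Add(-283, Mul(-60, Rational(-253, 8))) = Add(-283, Rational(3795, 2)) = Rational(3229, 2)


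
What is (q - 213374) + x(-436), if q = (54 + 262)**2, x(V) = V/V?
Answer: -113517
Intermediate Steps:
x(V) = 1
q = 99856 (q = 316**2 = 99856)
(q - 213374) + x(-436) = (99856 - 213374) + 1 = -113518 + 1 = -113517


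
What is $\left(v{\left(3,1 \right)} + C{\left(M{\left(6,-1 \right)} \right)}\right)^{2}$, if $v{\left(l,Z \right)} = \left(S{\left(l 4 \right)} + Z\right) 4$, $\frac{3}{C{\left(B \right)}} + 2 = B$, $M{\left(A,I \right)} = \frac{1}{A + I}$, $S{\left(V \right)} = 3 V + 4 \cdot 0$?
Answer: $\frac{192721}{9} \approx 21413.0$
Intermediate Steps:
$S{\left(V \right)} = 3 V$ ($S{\left(V \right)} = 3 V + 0 = 3 V$)
$C{\left(B \right)} = \frac{3}{-2 + B}$
$v{\left(l,Z \right)} = 4 Z + 48 l$ ($v{\left(l,Z \right)} = \left(3 l 4 + Z\right) 4 = \left(3 \cdot 4 l + Z\right) 4 = \left(12 l + Z\right) 4 = \left(Z + 12 l\right) 4 = 4 Z + 48 l$)
$\left(v{\left(3,1 \right)} + C{\left(M{\left(6,-1 \right)} \right)}\right)^{2} = \left(\left(4 \cdot 1 + 48 \cdot 3\right) + \frac{3}{-2 + \frac{1}{6 - 1}}\right)^{2} = \left(\left(4 + 144\right) + \frac{3}{-2 + \frac{1}{5}}\right)^{2} = \left(148 + \frac{3}{-2 + \frac{1}{5}}\right)^{2} = \left(148 + \frac{3}{- \frac{9}{5}}\right)^{2} = \left(148 + 3 \left(- \frac{5}{9}\right)\right)^{2} = \left(148 - \frac{5}{3}\right)^{2} = \left(\frac{439}{3}\right)^{2} = \frac{192721}{9}$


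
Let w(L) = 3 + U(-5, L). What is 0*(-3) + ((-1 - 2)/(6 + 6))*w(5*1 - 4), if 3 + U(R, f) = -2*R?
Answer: -5/2 ≈ -2.5000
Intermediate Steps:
U(R, f) = -3 - 2*R
w(L) = 10 (w(L) = 3 + (-3 - 2*(-5)) = 3 + (-3 + 10) = 3 + 7 = 10)
0*(-3) + ((-1 - 2)/(6 + 6))*w(5*1 - 4) = 0*(-3) + ((-1 - 2)/(6 + 6))*10 = 0 - 3/12*10 = 0 - 3*1/12*10 = 0 - ¼*10 = 0 - 5/2 = -5/2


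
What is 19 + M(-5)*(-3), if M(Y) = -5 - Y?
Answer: 19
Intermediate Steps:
19 + M(-5)*(-3) = 19 + (-5 - 1*(-5))*(-3) = 19 + (-5 + 5)*(-3) = 19 + 0*(-3) = 19 + 0 = 19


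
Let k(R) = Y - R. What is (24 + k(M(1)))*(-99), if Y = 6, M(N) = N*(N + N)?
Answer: -2772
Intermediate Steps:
M(N) = 2*N² (M(N) = N*(2*N) = 2*N²)
k(R) = 6 - R
(24 + k(M(1)))*(-99) = (24 + (6 - 2*1²))*(-99) = (24 + (6 - 2))*(-99) = (24 + 4)*(-99) = 28*(-99) = -2772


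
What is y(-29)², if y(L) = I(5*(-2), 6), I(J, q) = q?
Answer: 36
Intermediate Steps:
y(L) = 6
y(-29)² = 6² = 36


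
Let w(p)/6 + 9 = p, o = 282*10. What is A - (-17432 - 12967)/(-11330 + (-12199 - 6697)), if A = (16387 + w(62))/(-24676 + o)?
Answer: -584662937/330309728 ≈ -1.7700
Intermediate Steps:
o = 2820
w(p) = -54 + 6*p
A = -16705/21856 (A = (16387 + (-54 + 6*62))/(-24676 + 2820) = (16387 + (-54 + 372))/(-21856) = (16387 + 318)*(-1/21856) = 16705*(-1/21856) = -16705/21856 ≈ -0.76432)
A - (-17432 - 12967)/(-11330 + (-12199 - 6697)) = -16705/21856 - (-17432 - 12967)/(-11330 + (-12199 - 6697)) = -16705/21856 - (-30399)/(-11330 - 18896) = -16705/21856 - (-30399)/(-30226) = -16705/21856 - (-30399)*(-1)/30226 = -16705/21856 - 1*30399/30226 = -16705/21856 - 30399/30226 = -584662937/330309728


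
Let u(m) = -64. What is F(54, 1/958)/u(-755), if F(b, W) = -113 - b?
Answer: 167/64 ≈ 2.6094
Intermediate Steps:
F(54, 1/958)/u(-755) = (-113 - 1*54)/(-64) = (-113 - 54)*(-1/64) = -167*(-1/64) = 167/64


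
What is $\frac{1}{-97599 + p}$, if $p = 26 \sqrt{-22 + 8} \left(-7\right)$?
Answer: $\frac{i}{- 97599 i + 182 \sqrt{14}} \approx -1.0246 \cdot 10^{-5} + 7.1486 \cdot 10^{-8} i$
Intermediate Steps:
$p = - 182 i \sqrt{14}$ ($p = 26 \sqrt{-14} \left(-7\right) = 26 i \sqrt{14} \left(-7\right) = - 182 i \sqrt{14} \approx - 680.98 i$)
$\frac{1}{-97599 + p} = \frac{1}{-97599 - 182 i \sqrt{14}}$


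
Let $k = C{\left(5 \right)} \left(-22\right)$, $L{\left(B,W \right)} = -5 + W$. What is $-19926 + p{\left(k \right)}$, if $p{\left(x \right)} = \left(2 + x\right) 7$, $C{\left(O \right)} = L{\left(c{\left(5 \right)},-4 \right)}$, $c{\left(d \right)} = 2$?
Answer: $-18526$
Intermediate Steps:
$C{\left(O \right)} = -9$ ($C{\left(O \right)} = -5 - 4 = -9$)
$k = 198$ ($k = \left(-9\right) \left(-22\right) = 198$)
$p{\left(x \right)} = 14 + 7 x$
$-19926 + p{\left(k \right)} = -19926 + \left(14 + 7 \cdot 198\right) = -19926 + \left(14 + 1386\right) = -19926 + 1400 = -18526$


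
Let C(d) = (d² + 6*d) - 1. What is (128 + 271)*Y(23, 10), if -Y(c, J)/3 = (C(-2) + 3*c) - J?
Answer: -59850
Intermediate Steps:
C(d) = -1 + d² + 6*d
Y(c, J) = 27 - 9*c + 3*J (Y(c, J) = -3*(((-1 + (-2)² + 6*(-2)) + 3*c) - J) = -3*(((-1 + 4 - 12) + 3*c) - J) = -3*((-9 + 3*c) - J) = -3*(-9 - J + 3*c) = 27 - 9*c + 3*J)
(128 + 271)*Y(23, 10) = (128 + 271)*(27 - 9*23 + 3*10) = 399*(27 - 207 + 30) = 399*(-150) = -59850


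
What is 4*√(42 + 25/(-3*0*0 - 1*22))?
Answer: 2*√19778/11 ≈ 25.570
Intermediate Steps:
4*√(42 + 25/(-3*0*0 - 1*22)) = 4*√(42 + 25/(0*0 - 22)) = 4*√(42 + 25/(0 - 22)) = 4*√(42 + 25/(-22)) = 4*√(42 + 25*(-1/22)) = 4*√(42 - 25/22) = 4*√(899/22) = 4*(√19778/22) = 2*√19778/11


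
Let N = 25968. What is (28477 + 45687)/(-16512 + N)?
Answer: 18541/2364 ≈ 7.8431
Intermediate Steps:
(28477 + 45687)/(-16512 + N) = (28477 + 45687)/(-16512 + 25968) = 74164/9456 = 74164*(1/9456) = 18541/2364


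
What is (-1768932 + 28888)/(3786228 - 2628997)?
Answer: -1740044/1157231 ≈ -1.5036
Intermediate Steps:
(-1768932 + 28888)/(3786228 - 2628997) = -1740044/1157231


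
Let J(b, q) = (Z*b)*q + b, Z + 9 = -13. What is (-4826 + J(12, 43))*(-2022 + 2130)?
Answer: -1745928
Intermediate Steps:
Z = -22 (Z = -9 - 13 = -22)
J(b, q) = b - 22*b*q (J(b, q) = (-22*b)*q + b = -22*b*q + b = b - 22*b*q)
(-4826 + J(12, 43))*(-2022 + 2130) = (-4826 + 12*(1 - 22*43))*(-2022 + 2130) = (-4826 + 12*(1 - 946))*108 = (-4826 + 12*(-945))*108 = (-4826 - 11340)*108 = -16166*108 = -1745928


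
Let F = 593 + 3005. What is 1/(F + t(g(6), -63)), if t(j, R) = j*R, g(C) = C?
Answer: 1/3220 ≈ 0.00031056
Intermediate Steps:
t(j, R) = R*j
F = 3598
1/(F + t(g(6), -63)) = 1/(3598 - 63*6) = 1/(3598 - 378) = 1/3220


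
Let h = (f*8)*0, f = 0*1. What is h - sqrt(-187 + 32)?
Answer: -I*sqrt(155) ≈ -12.45*I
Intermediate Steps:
f = 0
h = 0 (h = (0*8)*0 = 0*0 = 0)
h - sqrt(-187 + 32) = 0 - sqrt(-187 + 32) = 0 - sqrt(-155) = 0 - I*sqrt(155) = -I*sqrt(155)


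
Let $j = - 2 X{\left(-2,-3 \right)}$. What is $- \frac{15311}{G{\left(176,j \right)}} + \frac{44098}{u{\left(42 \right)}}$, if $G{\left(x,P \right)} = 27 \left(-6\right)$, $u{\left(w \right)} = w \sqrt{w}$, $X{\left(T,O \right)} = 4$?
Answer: $\frac{15311}{162} + \frac{22049 \sqrt{42}}{882} \approx 256.52$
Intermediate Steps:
$u{\left(w \right)} = w^{\frac{3}{2}}$
$j = -8$ ($j = \left(-2\right) 4 = -8$)
$G{\left(x,P \right)} = -162$
$- \frac{15311}{G{\left(176,j \right)}} + \frac{44098}{u{\left(42 \right)}} = - \frac{15311}{-162} + \frac{44098}{42^{\frac{3}{2}}} = \left(-15311\right) \left(- \frac{1}{162}\right) + \frac{44098}{42 \sqrt{42}} = \frac{15311}{162} + 44098 \frac{\sqrt{42}}{1764} = \frac{15311}{162} + \frac{22049 \sqrt{42}}{882}$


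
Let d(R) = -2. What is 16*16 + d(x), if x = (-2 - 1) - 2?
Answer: 254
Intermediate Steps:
x = -5 (x = -3 - 2 = -5)
16*16 + d(x) = 16*16 - 2 = 256 - 2 = 254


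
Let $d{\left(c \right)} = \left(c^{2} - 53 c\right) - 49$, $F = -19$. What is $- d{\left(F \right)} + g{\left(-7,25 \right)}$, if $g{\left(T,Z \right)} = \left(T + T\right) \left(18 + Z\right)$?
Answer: $-1921$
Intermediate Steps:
$d{\left(c \right)} = -49 + c^{2} - 53 c$
$g{\left(T,Z \right)} = 2 T \left(18 + Z\right)$
$- d{\left(F \right)} + g{\left(-7,25 \right)} = - (-49 + \left(-19\right)^{2} - -1007) + 2 \left(-7\right) \left(18 + 25\right) = - (-49 + 361 + 1007) + 2 \left(-7\right) 43 = \left(-1\right) 1319 - 602 = -1319 - 602 = -1921$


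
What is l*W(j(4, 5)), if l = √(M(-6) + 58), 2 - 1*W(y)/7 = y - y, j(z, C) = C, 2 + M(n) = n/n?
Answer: 14*√57 ≈ 105.70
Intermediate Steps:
M(n) = -1 (M(n) = -2 + n/n = -2 + 1 = -1)
W(y) = 14 (W(y) = 14 - 7*(y - y) = 14 - 7*0 = 14 + 0 = 14)
l = √57 (l = √(-1 + 58) = √57 ≈ 7.5498)
l*W(j(4, 5)) = √57*14 = 14*√57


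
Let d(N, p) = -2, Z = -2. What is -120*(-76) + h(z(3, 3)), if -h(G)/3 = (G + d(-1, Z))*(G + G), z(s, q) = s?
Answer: 9102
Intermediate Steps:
h(G) = -6*G*(-2 + G) (h(G) = -3*(G - 2)*(G + G) = -3*(-2 + G)*2*G = -6*G*(-2 + G))
-120*(-76) + h(z(3, 3)) = -120*(-76) + 6*3*(2 - 1*3) = 9120 + 6*3*(2 - 3) = 9120 + 6*3*(-1) = 9120 - 18 = 9102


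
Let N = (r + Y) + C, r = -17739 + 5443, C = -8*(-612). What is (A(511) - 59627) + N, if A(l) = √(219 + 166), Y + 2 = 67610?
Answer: 581 + √385 ≈ 600.62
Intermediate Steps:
C = 4896
Y = 67608 (Y = -2 + 67610 = 67608)
r = -12296
A(l) = √385
N = 60208 (N = (-12296 + 67608) + 4896 = 55312 + 4896 = 60208)
(A(511) - 59627) + N = (√385 - 59627) + 60208 = (-59627 + √385) + 60208 = 581 + √385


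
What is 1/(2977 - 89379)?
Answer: -1/86402 ≈ -1.1574e-5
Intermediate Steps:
1/(2977 - 89379) = 1/(-86402) = -1/86402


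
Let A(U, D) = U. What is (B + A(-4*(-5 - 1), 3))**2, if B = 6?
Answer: 900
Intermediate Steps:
(B + A(-4*(-5 - 1), 3))**2 = (6 - 4*(-5 - 1))**2 = (6 - 4*(-6))**2 = (6 + 24)**2 = 30**2 = 900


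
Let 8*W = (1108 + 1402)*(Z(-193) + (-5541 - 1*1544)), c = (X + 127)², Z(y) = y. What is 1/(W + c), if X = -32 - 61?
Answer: -2/4564633 ≈ -4.3815e-7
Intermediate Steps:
X = -93
c = 1156 (c = (-93 + 127)² = 34² = 1156)
W = -4566945/2 (W = ((1108 + 1402)*(-193 + (-5541 - 1*1544)))/8 = (2510*(-193 + (-5541 - 1544)))/8 = (2510*(-193 - 7085))/8 = (2510*(-7278))/8 = (⅛)*(-18267780) = -4566945/2 ≈ -2.2835e+6)
1/(W + c) = 1/(-4566945/2 + 1156) = 1/(-4564633/2) = -2/4564633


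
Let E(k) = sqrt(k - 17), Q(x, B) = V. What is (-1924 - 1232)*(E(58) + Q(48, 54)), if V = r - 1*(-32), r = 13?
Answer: -142020 - 3156*sqrt(41) ≈ -1.6223e+5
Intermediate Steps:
V = 45 (V = 13 - 1*(-32) = 13 + 32 = 45)
Q(x, B) = 45
E(k) = sqrt(-17 + k)
(-1924 - 1232)*(E(58) + Q(48, 54)) = (-1924 - 1232)*(sqrt(-17 + 58) + 45) = -3156*(sqrt(41) + 45) = -3156*(45 + sqrt(41)) = -142020 - 3156*sqrt(41)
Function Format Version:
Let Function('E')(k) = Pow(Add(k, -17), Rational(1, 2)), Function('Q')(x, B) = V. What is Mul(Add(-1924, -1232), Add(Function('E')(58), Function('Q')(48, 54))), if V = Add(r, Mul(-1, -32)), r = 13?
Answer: Add(-142020, Mul(-3156, Pow(41, Rational(1, 2)))) ≈ -1.6223e+5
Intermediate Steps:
V = 45 (V = Add(13, Mul(-1, -32)) = Add(13, 32) = 45)
Function('Q')(x, B) = 45
Function('E')(k) = Pow(Add(-17, k), Rational(1, 2))
Mul(Add(-1924, -1232), Add(Function('E')(58), Function('Q')(48, 54))) = Mul(Add(-1924, -1232), Add(Pow(Add(-17, 58), Rational(1, 2)), 45)) = Mul(-3156, Add(Pow(41, Rational(1, 2)), 45)) = Mul(-3156, Add(45, Pow(41, Rational(1, 2)))) = Add(-142020, Mul(-3156, Pow(41, Rational(1, 2))))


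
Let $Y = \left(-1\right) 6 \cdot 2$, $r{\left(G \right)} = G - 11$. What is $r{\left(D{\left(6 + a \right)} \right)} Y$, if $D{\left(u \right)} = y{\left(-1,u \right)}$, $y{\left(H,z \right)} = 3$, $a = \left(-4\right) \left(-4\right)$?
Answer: $96$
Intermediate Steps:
$a = 16$
$D{\left(u \right)} = 3$
$r{\left(G \right)} = -11 + G$ ($r{\left(G \right)} = G - 11 = -11 + G$)
$Y = -12$ ($Y = \left(-6\right) 2 = -12$)
$r{\left(D{\left(6 + a \right)} \right)} Y = \left(-11 + 3\right) \left(-12\right) = \left(-8\right) \left(-12\right) = 96$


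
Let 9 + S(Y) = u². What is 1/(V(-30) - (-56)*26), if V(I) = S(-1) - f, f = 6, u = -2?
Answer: 1/1445 ≈ 0.00069204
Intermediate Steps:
S(Y) = -5 (S(Y) = -9 + (-2)² = -9 + 4 = -5)
V(I) = -11 (V(I) = -5 - 1*6 = -5 - 6 = -11)
1/(V(-30) - (-56)*26) = 1/(-11 - (-56)*26) = 1/(-11 - 8*(-182)) = 1/(-11 + 1456) = 1/1445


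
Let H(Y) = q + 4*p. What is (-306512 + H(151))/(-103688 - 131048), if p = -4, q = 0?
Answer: 19158/14671 ≈ 1.3058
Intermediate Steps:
H(Y) = -16 (H(Y) = 0 + 4*(-4) = 0 - 16 = -16)
(-306512 + H(151))/(-103688 - 131048) = (-306512 - 16)/(-103688 - 131048) = -306528/(-234736) = -306528*(-1/234736) = 19158/14671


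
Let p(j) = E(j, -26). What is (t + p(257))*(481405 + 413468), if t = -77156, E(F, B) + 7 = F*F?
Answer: -9945618522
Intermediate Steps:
E(F, B) = -7 + F² (E(F, B) = -7 + F*F = -7 + F²)
p(j) = -7 + j²
(t + p(257))*(481405 + 413468) = (-77156 + (-7 + 257²))*(481405 + 413468) = (-77156 + (-7 + 66049))*894873 = (-77156 + 66042)*894873 = -11114*894873 = -9945618522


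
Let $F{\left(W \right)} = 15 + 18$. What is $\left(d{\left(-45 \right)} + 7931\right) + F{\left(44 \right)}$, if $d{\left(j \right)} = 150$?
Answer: $8114$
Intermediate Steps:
$F{\left(W \right)} = 33$
$\left(d{\left(-45 \right)} + 7931\right) + F{\left(44 \right)} = \left(150 + 7931\right) + 33 = 8081 + 33 = 8114$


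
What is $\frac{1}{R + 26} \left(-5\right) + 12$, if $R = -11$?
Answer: $\frac{35}{3} \approx 11.667$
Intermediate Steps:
$\frac{1}{R + 26} \left(-5\right) + 12 = \frac{1}{-11 + 26} \left(-5\right) + 12 = \frac{1}{15} \left(-5\right) + 12 = - \frac{1}{3} + 12 = \frac{35}{3}$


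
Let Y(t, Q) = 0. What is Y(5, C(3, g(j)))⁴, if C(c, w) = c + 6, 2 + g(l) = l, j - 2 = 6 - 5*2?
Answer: 0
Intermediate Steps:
j = -2 (j = 2 + (6 - 5*2) = 2 + (6 - 10) = 2 - 4 = -2)
g(l) = -2 + l
C(c, w) = 6 + c
Y(5, C(3, g(j)))⁴ = 0⁴ = 0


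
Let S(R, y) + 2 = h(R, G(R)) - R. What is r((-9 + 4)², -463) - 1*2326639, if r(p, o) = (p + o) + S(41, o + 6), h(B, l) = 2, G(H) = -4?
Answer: -2327118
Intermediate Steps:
S(R, y) = -R (S(R, y) = -2 + (2 - R) = -R)
r(p, o) = -41 + o + p (r(p, o) = (p + o) - 1*41 = (o + p) - 41 = -41 + o + p)
r((-9 + 4)², -463) - 1*2326639 = (-41 - 463 + (-9 + 4)²) - 1*2326639 = (-41 - 463 + (-5)²) - 2326639 = (-41 - 463 + 25) - 2326639 = -479 - 2326639 = -2327118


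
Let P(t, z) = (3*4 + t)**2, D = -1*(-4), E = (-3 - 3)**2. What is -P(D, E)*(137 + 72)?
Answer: -53504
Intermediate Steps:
E = 36 (E = (-6)**2 = 36)
D = 4
P(t, z) = (12 + t)**2
-P(D, E)*(137 + 72) = -(12 + 4)**2*(137 + 72) = -16**2*209 = -256*209 = -1*53504 = -53504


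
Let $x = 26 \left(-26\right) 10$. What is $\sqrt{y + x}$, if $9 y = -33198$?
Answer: $\frac{i \sqrt{94038}}{3} \approx 102.22 i$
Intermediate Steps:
$x = -6760$ ($x = \left(-676\right) 10 = -6760$)
$y = - \frac{11066}{3}$ ($y = \frac{1}{9} \left(-33198\right) = - \frac{11066}{3} \approx -3688.7$)
$\sqrt{y + x} = \sqrt{- \frac{11066}{3} - 6760} = \sqrt{- \frac{31346}{3}} = \frac{i \sqrt{94038}}{3}$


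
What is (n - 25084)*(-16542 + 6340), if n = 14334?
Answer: 109671500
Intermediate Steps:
(n - 25084)*(-16542 + 6340) = (14334 - 25084)*(-16542 + 6340) = -10750*(-10202) = 109671500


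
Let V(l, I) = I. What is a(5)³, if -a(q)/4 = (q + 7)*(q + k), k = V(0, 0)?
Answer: -13824000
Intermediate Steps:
k = 0
a(q) = -4*q*(7 + q) (a(q) = -4*(q + 7)*(q + 0) = -4*(7 + q)*q = -4*q*(7 + q))
a(5)³ = (4*5*(-7 - 1*5))³ = (4*5*(-7 - 5))³ = (4*5*(-12))³ = (-240)³ = -13824000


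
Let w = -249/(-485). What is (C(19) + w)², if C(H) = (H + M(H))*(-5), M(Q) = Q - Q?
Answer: 2100022276/235225 ≈ 8927.7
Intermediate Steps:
M(Q) = 0
C(H) = -5*H (C(H) = (H + 0)*(-5) = H*(-5) = -5*H)
w = 249/485 (w = -249*(-1/485) = 249/485 ≈ 0.51340)
(C(19) + w)² = (-5*19 + 249/485)² = (-95 + 249/485)² = (-45826/485)² = 2100022276/235225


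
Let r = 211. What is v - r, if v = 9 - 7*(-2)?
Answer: -188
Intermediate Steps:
v = 23 (v = 9 + 14 = 23)
v - r = 23 - 1*211 = 23 - 211 = -188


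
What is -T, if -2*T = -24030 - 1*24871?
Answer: -48901/2 ≈ -24451.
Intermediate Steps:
T = 48901/2 (T = -(-24030 - 1*24871)/2 = -(-24030 - 24871)/2 = -½*(-48901) = 48901/2 ≈ 24451.)
-T = -1*48901/2 = -48901/2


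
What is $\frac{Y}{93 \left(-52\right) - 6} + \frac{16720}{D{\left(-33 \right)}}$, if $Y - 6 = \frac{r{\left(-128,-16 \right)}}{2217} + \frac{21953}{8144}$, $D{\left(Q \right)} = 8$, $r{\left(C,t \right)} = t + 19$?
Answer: $\frac{60904993526573}{29141170272} \approx 2090.0$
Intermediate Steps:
$r{\left(C,t \right)} = 19 + t$
$Y = \frac{52341907}{6018416}$ ($Y = 6 + \left(\frac{19 - 16}{2217} + \frac{21953}{8144}\right) = 6 + \left(3 \cdot \frac{1}{2217} + 21953 \cdot \frac{1}{8144}\right) = 6 + \left(\frac{1}{739} + \frac{21953}{8144}\right) = 6 + \frac{16231411}{6018416} = \frac{52341907}{6018416} \approx 8.697$)
$\frac{Y}{93 \left(-52\right) - 6} + \frac{16720}{D{\left(-33 \right)}} = \frac{52341907}{6018416 \left(93 \left(-52\right) - 6\right)} + \frac{16720}{8} = \frac{52341907}{6018416 \left(-4836 - 6\right)} + 16720 \cdot \frac{1}{8} = \frac{52341907}{6018416 \left(-4842\right)} + 2090 = \frac{52341907}{6018416} \left(- \frac{1}{4842}\right) + 2090 = - \frac{52341907}{29141170272} + 2090 = \frac{60904993526573}{29141170272}$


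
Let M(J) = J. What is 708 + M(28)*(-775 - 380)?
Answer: -31632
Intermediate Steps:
708 + M(28)*(-775 - 380) = 708 + 28*(-775 - 380) = 708 + 28*(-1155) = 708 - 32340 = -31632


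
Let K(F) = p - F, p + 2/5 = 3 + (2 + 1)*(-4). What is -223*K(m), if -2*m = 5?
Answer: 15387/10 ≈ 1538.7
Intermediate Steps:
m = -5/2 (m = -½*5 = -5/2 ≈ -2.5000)
p = -47/5 (p = -⅖ + (3 + (2 + 1)*(-4)) = -⅖ + (3 + 3*(-4)) = -⅖ + (3 - 12) = -⅖ - 9 = -47/5 ≈ -9.4000)
K(F) = -47/5 - F
-223*K(m) = -223*(-47/5 - 1*(-5/2)) = -223*(-47/5 + 5/2) = -223*(-69/10) = 15387/10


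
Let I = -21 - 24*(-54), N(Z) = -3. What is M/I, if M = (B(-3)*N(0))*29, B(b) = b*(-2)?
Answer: -174/425 ≈ -0.40941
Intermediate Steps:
B(b) = -2*b
M = -522 (M = (-2*(-3)*(-3))*29 = (6*(-3))*29 = -18*29 = -522)
I = 1275 (I = -21 + 1296 = 1275)
M/I = -522/1275 = -522*1/1275 = -174/425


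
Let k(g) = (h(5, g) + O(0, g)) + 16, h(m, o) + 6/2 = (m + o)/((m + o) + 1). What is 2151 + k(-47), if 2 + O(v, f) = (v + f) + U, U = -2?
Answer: 86675/41 ≈ 2114.0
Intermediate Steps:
O(v, f) = -4 + f + v (O(v, f) = -2 + ((v + f) - 2) = -2 + ((f + v) - 2) = -2 + (-2 + f + v) = -4 + f + v)
h(m, o) = -3 + (m + o)/(1 + m + o) (h(m, o) = -3 + (m + o)/((m + o) + 1) = -3 + (m + o)/(1 + m + o))
k(g) = 12 + g + (-13 - 2*g)/(6 + g) (k(g) = ((-3 - 2*5 - 2*g)/(1 + 5 + g) + (-4 + g + 0)) + 16 = ((-3 - 10 - 2*g)/(6 + g) + (-4 + g)) + 16 = ((-13 - 2*g)/(6 + g) + (-4 + g)) + 16 = (-4 + g + (-13 - 2*g)/(6 + g)) + 16 = 12 + g + (-13 - 2*g)/(6 + g))
2151 + k(-47) = 2151 + (59 + (-47)² + 16*(-47))/(6 - 47) = 2151 + (59 + 2209 - 752)/(-41) = 2151 - 1/41*1516 = 2151 - 1516/41 = 86675/41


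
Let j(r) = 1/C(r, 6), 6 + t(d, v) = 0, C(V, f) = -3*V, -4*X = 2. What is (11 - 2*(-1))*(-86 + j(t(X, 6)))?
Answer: -20111/18 ≈ -1117.3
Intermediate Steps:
X = -1/2 (X = -1/4*2 = -1/2 ≈ -0.50000)
t(d, v) = -6 (t(d, v) = -6 + 0 = -6)
j(r) = -1/(3*r) (j(r) = 1/(-3*r) = -1/(3*r))
(11 - 2*(-1))*(-86 + j(t(X, 6))) = (11 - 2*(-1))*(-86 - 1/3/(-6)) = (11 + 2)*(-86 - 1/3*(-1/6)) = 13*(-86 + 1/18) = 13*(-1547/18) = -20111/18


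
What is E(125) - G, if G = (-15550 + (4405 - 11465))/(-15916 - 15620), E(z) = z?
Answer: 1959695/15768 ≈ 124.28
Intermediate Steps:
G = 11305/15768 (G = (-15550 - 7060)/(-31536) = -22610*(-1/31536) = 11305/15768 ≈ 0.71696)
E(125) - G = 125 - 1*11305/15768 = 125 - 11305/15768 = 1959695/15768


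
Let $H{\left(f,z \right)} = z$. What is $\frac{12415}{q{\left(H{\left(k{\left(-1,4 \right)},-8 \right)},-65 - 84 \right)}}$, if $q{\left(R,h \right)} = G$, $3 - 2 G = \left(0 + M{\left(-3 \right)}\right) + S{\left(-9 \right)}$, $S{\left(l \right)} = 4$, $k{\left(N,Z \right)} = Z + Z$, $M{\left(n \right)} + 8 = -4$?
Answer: $\frac{24830}{11} \approx 2257.3$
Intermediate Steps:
$M{\left(n \right)} = -12$ ($M{\left(n \right)} = -8 - 4 = -12$)
$k{\left(N,Z \right)} = 2 Z$
$G = \frac{11}{2}$ ($G = \frac{3}{2} - \frac{\left(0 - 12\right) + 4}{2} = \frac{3}{2} - \frac{-12 + 4}{2} = \frac{3}{2} - -4 = \frac{3}{2} + 4 = \frac{11}{2} \approx 5.5$)
$q{\left(R,h \right)} = \frac{11}{2}$
$\frac{12415}{q{\left(H{\left(k{\left(-1,4 \right)},-8 \right)},-65 - 84 \right)}} = \frac{12415}{\frac{11}{2}} = 12415 \cdot \frac{2}{11} = \frac{24830}{11}$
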